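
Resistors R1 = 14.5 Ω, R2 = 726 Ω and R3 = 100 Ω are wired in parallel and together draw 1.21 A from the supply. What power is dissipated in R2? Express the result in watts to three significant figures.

The branches share the same voltage, but only the total current is given — find V from the equivalent resistance first.
1/R_eq = 1/14.5 + 1/726 + 1/100 ⇒ R_eq = 12.45 Ω
V = I_total × R_eq = 1.210 × 12.45 = 15.06 V
P_R2 = V² / R2 = (15.06)² / 726 = 0.3124 W

0.312 W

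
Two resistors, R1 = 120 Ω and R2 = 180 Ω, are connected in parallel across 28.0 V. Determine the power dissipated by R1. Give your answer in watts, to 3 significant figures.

6.53 W

Every branch has 28.0 V across it, so for R1 the power is simply V²/R.
P_R1 = V² / R1 = (28.0)² / 120 Ω = 6.533 W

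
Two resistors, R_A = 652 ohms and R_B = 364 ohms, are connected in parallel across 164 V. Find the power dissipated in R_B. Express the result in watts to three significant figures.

73.9 W

Parallel branches share the same voltage; P = V²/R gives the branch power in one step.
P_R_B = V² / R_B = (164)² / 364 Ω = 73.89 W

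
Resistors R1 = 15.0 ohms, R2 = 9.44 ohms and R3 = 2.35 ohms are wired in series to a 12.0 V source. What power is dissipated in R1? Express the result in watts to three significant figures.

Since the resistors are in series they all carry the loop current I = V/R_total; the power in any one is I²R.
R_total = 15.0 + 9.44 + 2.35 = 26.79 Ω
I = V / R_total = 12.0 / 26.79 = 0.4479 A
P_R1 = I² × R1 = (0.4479)² × 15.0 = 3.010 W

3.01 W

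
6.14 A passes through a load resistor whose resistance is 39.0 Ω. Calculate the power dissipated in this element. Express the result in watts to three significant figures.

1470 W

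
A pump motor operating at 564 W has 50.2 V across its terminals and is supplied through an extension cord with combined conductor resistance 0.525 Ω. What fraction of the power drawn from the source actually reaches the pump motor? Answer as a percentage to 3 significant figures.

I = P / V = 564 / 50.2 = 11.24 A through the extension cord.
P_line = I² R_line = (11.24)² × 0.525 = 66.27 W
P_source = P_load + P_line = 564.0 + 66.27 = 630.3 W
η = P_load / P_source = 564.0 / 630.3 = 0.8949

89.5 %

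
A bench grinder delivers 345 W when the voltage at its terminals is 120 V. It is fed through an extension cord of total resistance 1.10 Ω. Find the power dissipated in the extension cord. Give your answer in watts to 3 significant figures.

9.09 W

Line loss is just I²R for the cable — we know both I and R_line directly.
I = P / V = 345 / 120 = 2.875 A through the extension cord.
P_line = I² R_line = (2.875)² × 1.10 = 9.092 W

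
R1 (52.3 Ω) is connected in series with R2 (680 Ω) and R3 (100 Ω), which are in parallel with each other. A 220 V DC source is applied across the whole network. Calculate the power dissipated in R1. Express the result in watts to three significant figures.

Replace R2 and R3 with their parallel equivalent so the circuit becomes R1 in series with R_p.
R_p = (680×100)/(680+100) = 87.18 Ω
R_total = 52.3 + 87.18 = 139.5 Ω
I = V / R_total = 220 / 139.5 = 1.577 A
The full supply current passes through R1: P = I²R.
P_R1 = (1.577)² × 52.3 = 130.1 W

130 W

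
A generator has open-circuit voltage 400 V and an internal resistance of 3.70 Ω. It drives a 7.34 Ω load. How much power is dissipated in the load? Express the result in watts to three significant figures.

9640 W

Find the circuit current first, then P = I²R for the load (series elements share I).
I = ε / (r + R) = 400 / (3.70 + 7.34) = 36.23 A
P_load = I² R = (36.23)² × 7.34 = 9636 W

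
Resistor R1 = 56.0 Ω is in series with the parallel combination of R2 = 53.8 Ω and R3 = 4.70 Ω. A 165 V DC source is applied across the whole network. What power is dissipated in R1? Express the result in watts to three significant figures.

Reduce the parallel pair to R_p first; the network is then a simple series string.
R_p = (53.8×4.70)/(53.8+4.70) = 4.322 Ω
R_total = 56.0 + 4.322 = 60.32 Ω
I = V / R_total = 165 / 60.32 = 2.735 A
R1 carries the full series current, so P = I²R.
P_R1 = (2.735)² × 56.0 = 419.0 W

419 W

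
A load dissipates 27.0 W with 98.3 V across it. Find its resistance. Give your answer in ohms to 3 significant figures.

358 Ω

The two known quantities fix the third via R = V² / P.
R = (98.3)² / 27.0 = 357.9 Ω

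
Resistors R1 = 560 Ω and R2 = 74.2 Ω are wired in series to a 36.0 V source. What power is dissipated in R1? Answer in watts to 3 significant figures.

Since the resistors are in series they all carry the loop current I = V/R_total; the power in any one is I²R.
R_total = 560 + 74.2 = 634.2 Ω
I = V / R_total = 36.0 / 634.2 = 0.05676 A
P_R1 = I² × R1 = (0.05676)² × 560 = 1.804 W

1.80 W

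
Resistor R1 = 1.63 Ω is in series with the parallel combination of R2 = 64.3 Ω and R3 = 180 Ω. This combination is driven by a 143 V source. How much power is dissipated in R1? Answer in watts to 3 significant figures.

13.9 W

Collapse R2‖R3 to a single equivalent, reducing the network to two series elements.
R_p = (64.3×180)/(64.3+180) = 47.38 Ω
R_total = 1.63 + 47.38 = 49.01 Ω
I = V / R_total = 143 / 49.01 = 2.918 A
R1 carries the full series current, so P = I²R.
P_R1 = (2.918)² × 1.63 = 13.88 W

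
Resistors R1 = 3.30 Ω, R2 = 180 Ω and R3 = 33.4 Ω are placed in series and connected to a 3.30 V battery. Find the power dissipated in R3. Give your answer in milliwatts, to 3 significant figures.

In a series string the same current flows through every resistor — find that current, then P = I²R for the one we want.
R_total = 3.30 + 180 + 33.4 = 216.7 Ω
I = V / R_total = 3.30 / 216.7 = 0.01523 A
P_R3 = I² × R3 = (0.01523)² × 33.4 = 0.007746 W

7.75 mW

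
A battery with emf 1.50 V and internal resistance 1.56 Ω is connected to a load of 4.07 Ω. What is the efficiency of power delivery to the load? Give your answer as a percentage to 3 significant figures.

Efficiency is P_load / P_total. With a series r and R sharing the same I, P = I²R for each, so η = R/(R+r).
η = R / (R + r) = 4.07 / (4.07 + 1.56) = 0.7229

72.3 %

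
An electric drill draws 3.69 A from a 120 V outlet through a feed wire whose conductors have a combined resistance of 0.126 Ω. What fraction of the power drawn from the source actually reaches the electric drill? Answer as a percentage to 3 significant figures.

99.6 %

The feed wire carries the full 3.69 A.
P_line = I² R_line = (3.690)² × 0.126 = 1.716 W
P_source = V I = 120 × 3.690 = 442.8 W; P_load = 441.1 W
η = P_load / P_source = 441.1 / 442.8 = 0.9961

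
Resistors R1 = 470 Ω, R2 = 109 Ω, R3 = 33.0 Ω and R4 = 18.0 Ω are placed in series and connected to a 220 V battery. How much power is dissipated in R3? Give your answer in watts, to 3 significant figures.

Since the resistors are in series they all carry the loop current I = V/R_total; the power in any one is I²R.
R_total = 470 + 109 + 33.0 + 18.0 = 630.0 Ω
I = V / R_total = 220 / 630.0 = 0.3492 A
P_R3 = I² × R3 = (0.3492)² × 33.0 = 4.024 W

4.02 W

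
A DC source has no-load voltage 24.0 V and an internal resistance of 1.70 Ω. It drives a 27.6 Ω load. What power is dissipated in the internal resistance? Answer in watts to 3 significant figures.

1.14 W

r is in series with the load, so it carries the full circuit current — the loss in it is I²r.
I = ε / (r + R) = 24.0 / (1.70 + 27.6) = 0.8191 A
P_int = I² r = (0.8191)² × 1.70 = 1.141 W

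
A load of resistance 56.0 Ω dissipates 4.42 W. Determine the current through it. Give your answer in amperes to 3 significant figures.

0.281 A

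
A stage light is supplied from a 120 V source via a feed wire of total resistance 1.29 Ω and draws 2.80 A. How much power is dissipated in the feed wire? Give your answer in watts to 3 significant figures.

Line loss is just I²R for the cable — we know both I and R_line directly.
The feed wire carries the full 2.80 A.
P_line = I² R_line = (2.800)² × 1.29 = 10.11 W

10.1 W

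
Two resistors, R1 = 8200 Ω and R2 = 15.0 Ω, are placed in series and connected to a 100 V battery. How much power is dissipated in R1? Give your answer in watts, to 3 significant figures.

1.22 W

Series elements share the same current, so find I first, then use P = I²R.
R_total = 8200 + 15.0 = 8215 Ω
I = V / R_total = 100 / 8215 = 0.01217 A
P_R1 = I² × R1 = (0.01217)² × 8200 = 1.215 W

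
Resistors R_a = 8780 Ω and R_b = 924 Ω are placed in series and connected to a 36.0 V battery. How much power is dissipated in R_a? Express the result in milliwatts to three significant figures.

Every series element carries the same I. Get I from the total resistance, then P = I² × R_a.
R_total = 8780 + 924 = 9704 Ω
I = V / R_total = 36.0 / 9704 = 0.003710 A
P_R_a = I² × R_a = (0.003710)² × 8780 = 0.1208 W

121 mW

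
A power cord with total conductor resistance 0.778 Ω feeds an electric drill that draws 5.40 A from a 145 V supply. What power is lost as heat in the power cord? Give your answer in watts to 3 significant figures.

Line loss is just I²R for the cable — we know both I and R_line directly.
The power cord carries the full 5.40 A.
P_line = I² R_line = (5.400)² × 0.778 = 22.69 W

22.7 W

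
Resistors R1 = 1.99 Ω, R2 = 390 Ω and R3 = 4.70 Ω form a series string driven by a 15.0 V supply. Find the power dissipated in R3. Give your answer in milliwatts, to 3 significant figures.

6.72 mW

The current is common to all series resistors; compute it, then apply P = I²R for the target.
R_total = 1.99 + 390 + 4.70 = 396.7 Ω
I = V / R_total = 15.0 / 396.7 = 0.03781 A
P_R3 = I² × R3 = (0.03781)² × 4.70 = 0.006720 W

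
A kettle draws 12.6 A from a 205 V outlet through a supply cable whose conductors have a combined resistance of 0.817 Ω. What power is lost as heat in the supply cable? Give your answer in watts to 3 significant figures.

130 W

Only the current and the line resistance are needed for the I²R loss.
The supply cable carries the full 12.6 A.
P_line = I² R_line = (12.60)² × 0.817 = 129.7 W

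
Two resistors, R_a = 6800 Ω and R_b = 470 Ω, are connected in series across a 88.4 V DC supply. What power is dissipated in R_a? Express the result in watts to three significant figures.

Every series element carries the same I. Get I from the total resistance, then P = I² × R_a.
R_total = 6800 + 470 = 7270 Ω
I = V / R_total = 88.4 / 7270 = 0.01216 A
P_R_a = I² × R_a = (0.01216)² × 6800 = 1.005 W

1.01 W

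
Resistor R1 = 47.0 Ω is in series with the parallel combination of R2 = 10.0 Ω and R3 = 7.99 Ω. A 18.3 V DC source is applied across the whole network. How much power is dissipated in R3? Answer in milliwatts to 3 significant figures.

312 mW

First combine the parallel branches into one equivalent R_p, then R1 + R_p is a series pair.
R_p = (10.0×7.99)/(10.0+7.99) = 4.441 Ω
R_total = 47.0 + 4.441 = 51.44 Ω
I = V / R_total = 18.3 / 51.44 = 0.3557 A
Voltage across the parallel pair: V_p = I × R_p = 0.3557 × 4.441 = 1.580 V
R3 is across V_p, so use P = V²/R for that branch.
P_R3 = (1.580)² / 7.99 = 0.3124 W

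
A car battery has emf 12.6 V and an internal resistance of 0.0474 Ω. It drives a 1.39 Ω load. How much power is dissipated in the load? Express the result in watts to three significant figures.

107 W

Load and internal resistance form a series loop — compute the loop current, then the load power via I²R.
I = ε / (r + R) = 12.6 / (0.0474 + 1.39) = 8.766 A
P_load = I² R = (8.766)² × 1.39 = 106.8 W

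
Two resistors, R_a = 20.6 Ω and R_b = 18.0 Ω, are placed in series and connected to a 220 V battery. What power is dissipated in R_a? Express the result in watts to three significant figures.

Every series element carries the same I. Get I from the total resistance, then P = I² × R_a.
R_total = 20.6 + 18.0 = 38.60 Ω
I = V / R_total = 220 / 38.60 = 5.699 A
P_R_a = I² × R_a = (5.699)² × 20.6 = 669.2 W

669 W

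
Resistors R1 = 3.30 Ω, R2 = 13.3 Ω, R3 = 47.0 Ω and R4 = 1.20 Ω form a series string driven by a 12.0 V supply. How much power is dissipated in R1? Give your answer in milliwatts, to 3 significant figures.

Since the resistors are in series they all carry the loop current I = V/R_total; the power in any one is I²R.
R_total = 3.30 + 13.3 + 47.0 + 1.20 = 64.80 Ω
I = V / R_total = 12.0 / 64.80 = 0.1852 A
P_R1 = I² × R1 = (0.1852)² × 3.30 = 0.1132 W

113 mW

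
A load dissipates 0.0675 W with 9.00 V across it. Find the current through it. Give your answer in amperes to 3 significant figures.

From P = V I = I²R = V²/R, with the two given quantities we get I = P / V.
I = 0.0675 / 9.00 = 0.007500 A

0.00750 A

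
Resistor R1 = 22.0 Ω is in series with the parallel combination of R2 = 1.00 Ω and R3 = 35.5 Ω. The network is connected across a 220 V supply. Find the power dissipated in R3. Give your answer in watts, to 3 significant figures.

Replace R2 and R3 with their parallel equivalent so the circuit becomes R1 in series with R_p.
R_p = (1.00×35.5)/(1.00+35.5) = 0.9726 Ω
R_total = 22.0 + 0.9726 = 22.97 Ω
I = V / R_total = 220 / 22.97 = 9.577 A
Voltage across the parallel pair: V_p = I × R_p = 9.577 × 0.9726 = 9.314 V
R3 is across V_p, so use P = V²/R for that branch.
P_R3 = (9.314)² / 35.5 = 2.444 W

2.44 W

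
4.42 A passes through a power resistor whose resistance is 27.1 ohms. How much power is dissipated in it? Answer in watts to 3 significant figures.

529 W

With I and R stated, P = I²R applies in one step.
P = (4.420 A)² × 27.1 Ω = 529.4 W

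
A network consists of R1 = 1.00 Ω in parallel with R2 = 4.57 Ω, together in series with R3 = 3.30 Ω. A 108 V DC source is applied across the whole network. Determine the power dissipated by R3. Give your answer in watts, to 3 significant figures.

2270 W

Collapse the R1‖R2 pair into one equivalent R_p; then R_p and R3 form a series string.
R_p = (1.00×4.57)/(1.00+4.57) = 0.8205 Ω
R_total = R_p + 3.30 = 0.8205 + 3.30 = 4.120 Ω
I = V / R_total = 108 / 4.120 = 26.21 A
R3 carries the full series current, so P = I²R.
P_R3 = (26.21)² × 3.30 = 2267 W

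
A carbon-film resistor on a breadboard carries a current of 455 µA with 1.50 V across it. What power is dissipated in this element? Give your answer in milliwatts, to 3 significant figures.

0.682 mW

Since both terminal voltage and current are stated, P = V I gives the power in one step.
P = 1.50 V × 0.0004550 A = 0.0006825 W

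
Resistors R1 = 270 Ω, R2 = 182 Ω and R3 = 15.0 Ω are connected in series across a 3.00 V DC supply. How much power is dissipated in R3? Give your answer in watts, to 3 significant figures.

In a series string the same current flows through every resistor — find that current, then P = I²R for the one we want.
R_total = 270 + 182 + 15.0 = 467.0 Ω
I = V / R_total = 3.00 / 467.0 = 0.006424 A
P_R3 = I² × R3 = (0.006424)² × 15.0 = 0.0006190 W

0.000619 W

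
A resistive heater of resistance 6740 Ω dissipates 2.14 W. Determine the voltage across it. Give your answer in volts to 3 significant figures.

120 V

The two known quantities fix the third via V = √(P R).
V = √(2.14 × 6740) = 120.1 V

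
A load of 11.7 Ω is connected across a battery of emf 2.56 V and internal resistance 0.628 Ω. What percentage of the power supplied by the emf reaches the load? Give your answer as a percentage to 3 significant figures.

94.9 %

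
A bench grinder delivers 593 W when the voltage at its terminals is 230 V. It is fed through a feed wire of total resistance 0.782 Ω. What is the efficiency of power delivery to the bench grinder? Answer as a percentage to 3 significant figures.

99.1 %

I = P / V = 593 / 230 = 2.578 A through the feed wire.
P_line = I² R_line = (2.578)² × 0.782 = 5.198 W
P_source = P_load + P_line = 593.0 + 5.198 = 598.2 W
η = P_load / P_source = 593.0 / 598.2 = 0.9913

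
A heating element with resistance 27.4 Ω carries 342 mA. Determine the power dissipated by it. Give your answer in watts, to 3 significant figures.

With I and R stated, P = I²R applies in one step.
P = (0.3420 A)² × 27.4 Ω = 3.205 W

3.20 W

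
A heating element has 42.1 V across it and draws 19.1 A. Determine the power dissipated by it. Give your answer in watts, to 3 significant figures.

804 W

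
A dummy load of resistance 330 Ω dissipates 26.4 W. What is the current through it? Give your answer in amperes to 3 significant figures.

Inverting the appropriate power form: I = √(P / R).
I = √(26.4 / 330) = 0.2828 A

0.283 A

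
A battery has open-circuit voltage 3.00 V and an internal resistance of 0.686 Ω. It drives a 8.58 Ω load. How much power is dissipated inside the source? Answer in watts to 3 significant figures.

The internal resistance carries the same current as the load; P_int = I²r.
I = ε / (r + R) = 3.00 / (0.686 + 8.58) = 0.3238 A
P_int = I² r = (0.3238)² × 0.686 = 0.07191 W

0.0719 W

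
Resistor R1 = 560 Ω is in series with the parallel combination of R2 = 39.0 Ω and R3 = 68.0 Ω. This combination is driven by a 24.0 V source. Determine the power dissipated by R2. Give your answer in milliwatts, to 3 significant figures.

26.5 mW

Replace R2 and R3 with their parallel equivalent so the circuit becomes R1 in series with R_p.
R_p = (39.0×68.0)/(39.0+68.0) = 24.79 Ω
R_total = 560 + 24.79 = 584.8 Ω
I = V / R_total = 24.0 / 584.8 = 0.04104 A
Voltage across the parallel pair: V_p = I × R_p = 0.04104 × 24.79 = 1.017 V
With V_p across R2, its power is V_p²/R2.
P_R2 = (1.017)² / 39.0 = 0.02653 W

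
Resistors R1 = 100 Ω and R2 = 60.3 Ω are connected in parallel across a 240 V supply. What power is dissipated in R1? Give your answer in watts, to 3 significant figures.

576 W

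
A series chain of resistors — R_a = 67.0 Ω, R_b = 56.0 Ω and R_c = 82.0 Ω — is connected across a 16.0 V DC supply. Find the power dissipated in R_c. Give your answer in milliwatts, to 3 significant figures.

Since the resistors are in series they all carry the loop current I = V/R_total; the power in any one is I²R.
R_total = 67.0 + 56.0 + 82.0 = 205.0 Ω
I = V / R_total = 16.0 / 205.0 = 0.07805 A
P_R_c = I² × R_c = (0.07805)² × 82.0 = 0.4995 W

500 mW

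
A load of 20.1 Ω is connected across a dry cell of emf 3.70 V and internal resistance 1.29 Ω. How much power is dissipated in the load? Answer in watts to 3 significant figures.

0.601 W

Find the circuit current first, then P = I²R for the load (series elements share I).
I = ε / (r + R) = 3.70 / (1.29 + 20.1) = 0.1730 A
P_load = I² R = (0.1730)² × 20.1 = 0.6014 W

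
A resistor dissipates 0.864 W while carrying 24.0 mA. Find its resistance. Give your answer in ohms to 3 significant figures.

The two known quantities fix the third via R = P / I².
R = 0.864 / (0.02400)² = 1500 Ω

1500 Ω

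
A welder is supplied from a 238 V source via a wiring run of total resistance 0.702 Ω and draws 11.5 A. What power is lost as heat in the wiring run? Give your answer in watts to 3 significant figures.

92.8 W

The wiring run is a series resistance carrying the load current; its dissipation is I²R_line.
The wiring run carries the full 11.5 A.
P_line = I² R_line = (11.50)² × 0.702 = 92.84 W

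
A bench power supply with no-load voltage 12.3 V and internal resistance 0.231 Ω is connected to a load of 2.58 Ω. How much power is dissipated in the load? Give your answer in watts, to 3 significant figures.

49.4 W

Load and internal resistance form a series loop — compute the loop current, then the load power via I²R.
I = ε / (r + R) = 12.3 / (0.231 + 2.58) = 4.376 A
P_load = I² R = (4.376)² × 2.58 = 49.40 W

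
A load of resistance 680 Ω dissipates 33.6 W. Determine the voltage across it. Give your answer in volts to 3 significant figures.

The two known quantities fix the third via V = √(P R).
V = √(33.6 × 680) = 151.2 V

151 V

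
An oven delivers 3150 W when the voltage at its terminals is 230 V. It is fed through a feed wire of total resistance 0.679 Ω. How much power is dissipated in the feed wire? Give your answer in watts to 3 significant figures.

The feed wire and load are in series, so the same current flows in both; the loss is I²R_line.
I = P / V = 3150 / 230 = 13.70 A through the feed wire.
P_line = I² R_line = (13.70)² × 0.679 = 127.4 W

127 W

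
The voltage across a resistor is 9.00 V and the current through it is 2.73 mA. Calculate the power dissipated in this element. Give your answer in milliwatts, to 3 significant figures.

24.6 mW

With V and I both given, power follows immediately from P = V I.
P = 9.00 V × 0.002730 A = 0.02457 W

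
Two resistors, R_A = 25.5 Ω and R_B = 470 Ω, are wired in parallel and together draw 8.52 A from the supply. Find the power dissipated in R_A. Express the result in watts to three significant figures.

Only the total current is stated, so first find the parallel equivalent to get the voltage across the combination.
1/R_eq = 1/25.5 + 1/470 ⇒ R_eq = 24.19 Ω
V = I_total × R_eq = 8.520 × 24.19 = 206.1 V
P_R_A = V² / R_A = (206.1)² / 25.5 = 1665 W

1670 W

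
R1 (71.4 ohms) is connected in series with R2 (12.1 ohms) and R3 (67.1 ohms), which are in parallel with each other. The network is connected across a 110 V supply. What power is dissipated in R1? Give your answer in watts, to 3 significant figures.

130 W

First combine the parallel branches into one equivalent R_p, then R1 + R_p is a series pair.
R_p = (12.1×67.1)/(12.1+67.1) = 10.25 Ω
R_total = 71.4 + 10.25 = 81.65 Ω
I = V / R_total = 110 / 81.65 = 1.347 A
R1 is in the main series path, so its power is I²R1.
P_R1 = (1.347)² × 71.4 = 129.6 W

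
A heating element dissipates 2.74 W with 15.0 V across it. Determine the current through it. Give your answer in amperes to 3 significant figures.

Inverting the appropriate power form: I = P / V.
I = 2.74 / 15.0 = 0.1827 A

0.183 A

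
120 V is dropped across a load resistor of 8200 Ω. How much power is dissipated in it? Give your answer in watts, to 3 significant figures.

1.76 W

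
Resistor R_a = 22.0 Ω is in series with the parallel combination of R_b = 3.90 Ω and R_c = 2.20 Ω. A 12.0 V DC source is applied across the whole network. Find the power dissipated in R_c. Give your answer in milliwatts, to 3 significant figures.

236 mW

Replace R_b and R_c with their parallel equivalent so the circuit becomes R_a in series with R_p.
R_p = (3.90×2.20)/(3.90+2.20) = 1.407 Ω
R_total = 22.0 + 1.407 = 23.41 Ω
I = V / R_total = 12.0 / 23.41 = 0.5127 A
Voltage across the parallel pair: V_p = I × R_p = 0.5127 × 1.407 = 0.7211 V
R_c sees V_p directly, so P = V_p² / R_c.
P_R_c = (0.7211)² / 2.20 = 0.2364 W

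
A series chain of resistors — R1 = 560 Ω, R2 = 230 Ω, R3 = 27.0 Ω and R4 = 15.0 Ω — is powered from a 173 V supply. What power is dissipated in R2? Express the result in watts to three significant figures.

Every series element carries the same I. Get I from the total resistance, then P = I² × R2.
R_total = 560 + 230 + 27.0 + 15.0 = 832.0 Ω
I = V / R_total = 173 / 832.0 = 0.2079 A
P_R2 = I² × R2 = (0.2079)² × 230 = 9.944 W

9.94 W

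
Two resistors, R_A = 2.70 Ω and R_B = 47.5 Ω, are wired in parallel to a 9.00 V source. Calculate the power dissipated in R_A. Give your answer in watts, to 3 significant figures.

30.0 W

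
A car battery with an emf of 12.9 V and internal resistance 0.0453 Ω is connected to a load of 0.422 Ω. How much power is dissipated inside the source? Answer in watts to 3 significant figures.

r is in series with the load, so it carries the full circuit current — the loss in it is I²r.
I = ε / (r + R) = 12.9 / (0.0453 + 0.422) = 27.61 A
P_int = I² r = (27.61)² × 0.0453 = 34.52 W

34.5 W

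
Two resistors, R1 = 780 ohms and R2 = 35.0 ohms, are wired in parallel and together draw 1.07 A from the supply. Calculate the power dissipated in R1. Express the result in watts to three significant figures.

1.65 W

The branches share the same voltage, but only the total current is given — find V from the equivalent resistance first.
1/R_eq = 1/780 + 1/35.0 ⇒ R_eq = 33.50 Ω
V = I_total × R_eq = 1.070 × 33.50 = 35.84 V
P_R1 = V² / R1 = (35.84)² / 780 = 1.647 W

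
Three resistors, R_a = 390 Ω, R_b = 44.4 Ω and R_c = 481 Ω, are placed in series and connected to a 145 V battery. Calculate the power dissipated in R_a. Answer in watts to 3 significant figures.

9.79 W

Every series element carries the same I. Get I from the total resistance, then P = I² × R_a.
R_total = 390 + 44.4 + 481 = 915.4 Ω
I = V / R_total = 145 / 915.4 = 0.1584 A
P_R_a = I² × R_a = (0.1584)² × 390 = 9.785 W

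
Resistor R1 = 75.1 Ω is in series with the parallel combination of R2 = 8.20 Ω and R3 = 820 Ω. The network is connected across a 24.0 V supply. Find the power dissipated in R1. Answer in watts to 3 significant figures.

6.25 W

Reduce the parallel pair to R_p first; the network is then a simple series string.
R_p = (8.20×820)/(8.20+820) = 8.119 Ω
R_total = 75.1 + 8.119 = 83.22 Ω
I = V / R_total = 24.0 / 83.22 = 0.2884 A
The full supply current passes through R1: P = I²R.
P_R1 = (0.2884)² × 75.1 = 6.246 W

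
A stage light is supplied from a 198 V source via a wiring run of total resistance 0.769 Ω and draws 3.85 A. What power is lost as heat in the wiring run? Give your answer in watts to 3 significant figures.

11.4 W

The wiring run is a series resistance carrying the load current; its dissipation is I²R_line.
The wiring run carries the full 3.85 A.
P_line = I² R_line = (3.850)² × 0.769 = 11.40 W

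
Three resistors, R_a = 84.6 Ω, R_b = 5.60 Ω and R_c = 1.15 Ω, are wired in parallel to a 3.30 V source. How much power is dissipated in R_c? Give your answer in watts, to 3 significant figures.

The supply voltage appears across each parallel branch — just use P = V²/R_c.
P_R_c = V² / R_c = (3.30)² / 1.15 Ω = 9.470 W

9.47 W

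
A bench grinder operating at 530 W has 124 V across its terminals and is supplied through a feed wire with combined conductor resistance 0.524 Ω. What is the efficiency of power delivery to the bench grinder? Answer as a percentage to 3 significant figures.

98.2 %

I = P / V = 530 / 124 = 4.274 A through the feed wire.
P_line = I² R_line = (4.274)² × 0.524 = 9.573 W
P_source = P_load + P_line = 530.0 + 9.573 = 539.6 W
η = P_load / P_source = 530.0 / 539.6 = 0.9823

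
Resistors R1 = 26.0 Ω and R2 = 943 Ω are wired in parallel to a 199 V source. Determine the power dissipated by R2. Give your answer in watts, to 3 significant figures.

Each parallel branch sees the full supply voltage, so P = V²/R applies directly to the target branch.
P_R2 = V² / R2 = (199)² / 943 Ω = 41.99 W

42.0 W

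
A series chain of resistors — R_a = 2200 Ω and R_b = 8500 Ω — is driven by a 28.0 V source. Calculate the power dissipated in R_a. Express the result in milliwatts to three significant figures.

15.1 mW

The current is common to all series resistors; compute it, then apply P = I²R for the target.
R_total = 2200 + 8500 = 10700 Ω
I = V / R_total = 28.0 / 10700 = 0.002617 A
P_R_a = I² × R_a = (0.002617)² × 2200 = 0.01507 W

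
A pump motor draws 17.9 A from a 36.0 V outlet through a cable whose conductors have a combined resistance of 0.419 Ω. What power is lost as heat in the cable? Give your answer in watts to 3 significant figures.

The cable and load are in series, so the same current flows in both; the loss is I²R_line.
The cable carries the full 17.9 A.
P_line = I² R_line = (17.90)² × 0.419 = 134.3 W

134 W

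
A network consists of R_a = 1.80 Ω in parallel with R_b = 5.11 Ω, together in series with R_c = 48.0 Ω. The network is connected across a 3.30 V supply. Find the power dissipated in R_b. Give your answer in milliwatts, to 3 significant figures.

Reduce the parallel combination to a single R_p; the circuit then becomes R_p in series with the remaining resistor.
R_p = (1.80×5.11)/(1.80+5.11) = 1.331 Ω
R_total = R_p + 48.0 = 1.331 + 48.0 = 49.33 Ω
I = V / R_total = 3.30 / 49.33 = 0.06689 A
Voltage across the parallel pair: V_p = I × R_p = 0.06689 × 1.331 = 0.08904 V
R_b sits across V_p; its power is V_p²/R.
P_R_b = (0.08904)² / 5.11 = 0.001552 W

1.55 mW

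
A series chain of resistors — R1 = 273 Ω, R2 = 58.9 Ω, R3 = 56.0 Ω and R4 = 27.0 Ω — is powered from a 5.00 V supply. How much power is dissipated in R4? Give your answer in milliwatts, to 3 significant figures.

In a series string the same current flows through every resistor — find that current, then P = I²R for the one we want.
R_total = 273 + 58.9 + 56.0 + 27.0 = 414.9 Ω
I = V / R_total = 5.00 / 414.9 = 0.01205 A
P_R4 = I² × R4 = (0.01205)² × 27.0 = 0.003921 W

3.92 mW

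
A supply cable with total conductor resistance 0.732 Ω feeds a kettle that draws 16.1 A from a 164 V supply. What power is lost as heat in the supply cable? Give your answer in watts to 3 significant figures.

190 W

Only the current and the line resistance are needed for the I²R loss.
The supply cable carries the full 16.1 A.
P_line = I² R_line = (16.10)² × 0.732 = 189.7 W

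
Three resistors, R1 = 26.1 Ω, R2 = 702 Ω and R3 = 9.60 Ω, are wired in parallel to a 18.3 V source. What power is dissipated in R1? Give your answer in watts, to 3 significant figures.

R1 sits directly across the source, so P = V²/R with V = 18.3 V.
P_R1 = V² / R1 = (18.3)² / 26.1 Ω = 12.83 W

12.8 W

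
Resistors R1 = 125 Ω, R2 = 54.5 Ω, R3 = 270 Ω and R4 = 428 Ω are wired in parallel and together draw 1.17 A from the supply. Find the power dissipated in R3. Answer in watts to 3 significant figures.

Parallel branches share V, not I — compute V via R_eq, then use V²/R for the target branch.
1/R_eq = 1/125 + 1/54.5 + 1/270 + 1/428 ⇒ R_eq = 30.87 Ω
V = I_total × R_eq = 1.170 × 30.87 = 36.12 V
P_R3 = V² / R3 = (36.12)² / 270 = 4.833 W

4.83 W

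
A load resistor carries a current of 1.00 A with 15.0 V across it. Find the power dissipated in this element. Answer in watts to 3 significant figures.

15.0 W

V and I are known directly — P = V I, no intermediate step needed.
P = 15.0 V × 1.000 A = 15.00 W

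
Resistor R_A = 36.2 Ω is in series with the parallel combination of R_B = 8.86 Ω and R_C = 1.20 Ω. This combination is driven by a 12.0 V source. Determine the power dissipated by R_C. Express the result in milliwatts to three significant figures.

First combine the parallel branches into one equivalent R_p, then R_A + R_p is a series pair.
R_p = (8.86×1.20)/(8.86+1.20) = 1.057 Ω
R_total = 36.2 + 1.057 = 37.26 Ω
I = V / R_total = 12.0 / 37.26 = 0.3221 A
Voltage across the parallel pair: V_p = I × R_p = 0.3221 × 1.057 = 0.3404 V
R_C is across V_p, so use P = V²/R for that branch.
P_R_C = (0.3404)² / 1.20 = 0.09656 W

96.6 mW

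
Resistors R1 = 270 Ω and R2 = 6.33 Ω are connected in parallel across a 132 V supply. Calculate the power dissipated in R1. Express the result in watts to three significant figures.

Each parallel branch sees the full supply voltage, so P = V²/R applies directly to the target branch.
P_R1 = V² / R1 = (132)² / 270 Ω = 64.53 W

64.5 W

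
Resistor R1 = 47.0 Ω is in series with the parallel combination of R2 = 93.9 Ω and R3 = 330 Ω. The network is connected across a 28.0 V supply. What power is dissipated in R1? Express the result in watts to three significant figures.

First combine the parallel branches into one equivalent R_p, then R1 + R_p is a series pair.
R_p = (93.9×330)/(93.9+330) = 73.10 Ω
R_total = 47.0 + 73.10 = 120.1 Ω
I = V / R_total = 28.0 / 120.1 = 0.2331 A
R1 is in the main series path, so its power is I²R1.
P_R1 = (0.2331)² × 47.0 = 2.555 W

2.55 W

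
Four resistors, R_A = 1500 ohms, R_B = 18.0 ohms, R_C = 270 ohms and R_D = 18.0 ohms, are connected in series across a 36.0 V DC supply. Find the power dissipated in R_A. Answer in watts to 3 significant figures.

Since the resistors are in series they all carry the loop current I = V/R_total; the power in any one is I²R.
R_total = 1500 + 18.0 + 270 + 18.0 = 1806 Ω
I = V / R_total = 36.0 / 1806 = 0.01993 A
P_R_A = I² × R_A = (0.01993)² × 1500 = 0.5960 W

0.596 W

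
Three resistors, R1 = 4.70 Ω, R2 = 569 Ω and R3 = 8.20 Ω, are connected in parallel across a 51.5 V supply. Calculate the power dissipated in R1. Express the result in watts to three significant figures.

564 W

Each parallel branch sees the full supply voltage, so P = V²/R applies directly to the target branch.
P_R1 = V² / R1 = (51.5)² / 4.70 Ω = 564.3 W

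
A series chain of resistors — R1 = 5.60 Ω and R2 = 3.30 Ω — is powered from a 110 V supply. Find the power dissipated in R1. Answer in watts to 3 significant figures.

The current is common to all series resistors; compute it, then apply P = I²R for the target.
R_total = 5.60 + 3.30 = 8.900 Ω
I = V / R_total = 110 / 8.900 = 12.36 A
P_R1 = I² × R1 = (12.36)² × 5.60 = 855.4 W

855 W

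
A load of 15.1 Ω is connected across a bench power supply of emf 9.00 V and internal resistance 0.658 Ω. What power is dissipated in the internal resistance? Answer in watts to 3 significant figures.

0.215 W

Internal loss is I²r, with I set by the total series resistance r+R.
I = ε / (r + R) = 9.00 / (0.658 + 15.1) = 0.5711 A
P_int = I² r = (0.5711)² × 0.658 = 0.2146 W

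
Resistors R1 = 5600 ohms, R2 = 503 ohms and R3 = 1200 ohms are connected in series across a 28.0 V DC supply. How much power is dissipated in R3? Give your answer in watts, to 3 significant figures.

The current is common to all series resistors; compute it, then apply P = I²R for the target.
R_total = 5600 + 503 + 1200 = 7303 Ω
I = V / R_total = 28.0 / 7303 = 0.003834 A
P_R3 = I² × R3 = (0.003834)² × 1200 = 0.01764 W

0.0176 W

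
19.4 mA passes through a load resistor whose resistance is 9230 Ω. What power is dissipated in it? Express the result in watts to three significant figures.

The current through and the resistance of the element are both given; use P = I²R.
P = (0.01940 A)² × 9230 Ω = 3.474 W

3.47 W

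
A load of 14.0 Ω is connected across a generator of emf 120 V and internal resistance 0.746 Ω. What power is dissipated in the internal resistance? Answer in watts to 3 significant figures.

49.4 W

Internal loss is I²r, with I set by the total series resistance r+R.
I = ε / (r + R) = 120 / (0.746 + 14.0) = 8.138 A
P_int = I² r = (8.138)² × 0.746 = 49.40 W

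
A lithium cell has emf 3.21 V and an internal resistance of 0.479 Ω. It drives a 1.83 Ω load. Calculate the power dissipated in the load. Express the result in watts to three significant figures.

Load and internal resistance form a series loop — compute the loop current, then the load power via I²R.
I = ε / (r + R) = 3.21 / (0.479 + 1.83) = 1.390 A
P_load = I² R = (1.390)² × 1.83 = 3.537 W

3.54 W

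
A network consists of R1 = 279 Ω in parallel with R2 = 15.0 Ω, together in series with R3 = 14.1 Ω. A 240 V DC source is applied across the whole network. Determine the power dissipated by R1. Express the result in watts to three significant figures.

Collapse the R1‖R2 pair into one equivalent R_p; then R_p and R3 form a series string.
R_p = (279×15.0)/(279+15.0) = 14.23 Ω
R_total = R_p + 14.1 = 14.23 + 14.1 = 28.33 Ω
I = V / R_total = 240 / 28.33 = 8.470 A
Voltage across the parallel pair: V_p = I × R_p = 8.470 × 14.23 = 120.6 V
R1 sits across V_p; its power is V_p²/R.
P_R1 = (120.6)² / 279 = 52.10 W

52.1 W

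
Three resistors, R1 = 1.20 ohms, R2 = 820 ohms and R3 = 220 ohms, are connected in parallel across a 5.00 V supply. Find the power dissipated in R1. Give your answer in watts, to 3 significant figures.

20.8 W

Each parallel branch sees the full supply voltage, so P = V²/R applies directly to the target branch.
P_R1 = V² / R1 = (5.00)² / 1.20 Ω = 20.83 W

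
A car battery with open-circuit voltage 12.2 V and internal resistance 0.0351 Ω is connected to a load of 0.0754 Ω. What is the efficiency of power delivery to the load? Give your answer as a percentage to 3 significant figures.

68.2 %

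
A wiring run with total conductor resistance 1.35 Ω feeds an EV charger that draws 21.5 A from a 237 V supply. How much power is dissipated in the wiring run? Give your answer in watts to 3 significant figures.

624 W

The wiring run is a series resistance carrying the load current; its dissipation is I²R_line.
The wiring run carries the full 21.5 A.
P_line = I² R_line = (21.50)² × 1.35 = 624.0 W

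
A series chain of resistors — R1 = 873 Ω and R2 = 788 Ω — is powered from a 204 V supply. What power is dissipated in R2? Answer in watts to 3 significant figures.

11.9 W

Since the resistors are in series they all carry the loop current I = V/R_total; the power in any one is I²R.
R_total = 873 + 788 = 1661 Ω
I = V / R_total = 204 / 1661 = 0.1228 A
P_R2 = I² × R2 = (0.1228)² × 788 = 11.89 W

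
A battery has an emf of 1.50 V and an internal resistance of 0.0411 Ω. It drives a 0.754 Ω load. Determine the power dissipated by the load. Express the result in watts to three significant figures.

2.68 W

Find the circuit current first, then P = I²R for the load (series elements share I).
I = ε / (r + R) = 1.50 / (0.0411 + 0.754) = 1.887 A
P_load = I² R = (1.887)² × 0.754 = 2.684 W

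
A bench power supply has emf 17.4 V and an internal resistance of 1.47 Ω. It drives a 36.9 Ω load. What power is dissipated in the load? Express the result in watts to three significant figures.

Load and internal resistance form a series loop — compute the loop current, then the load power via I²R.
I = ε / (r + R) = 17.4 / (1.47 + 36.9) = 0.4535 A
P_load = I² R = (0.4535)² × 36.9 = 7.588 W

7.59 W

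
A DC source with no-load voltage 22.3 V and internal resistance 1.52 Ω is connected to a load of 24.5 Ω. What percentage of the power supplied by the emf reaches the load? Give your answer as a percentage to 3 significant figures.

η = P_load/(P_load+P_int) = I²R/(I²R+I²r) = R/(R+r) — the I² cancels for series elements.
η = R / (R + r) = 24.5 / (24.5 + 1.52) = 0.9416

94.2 %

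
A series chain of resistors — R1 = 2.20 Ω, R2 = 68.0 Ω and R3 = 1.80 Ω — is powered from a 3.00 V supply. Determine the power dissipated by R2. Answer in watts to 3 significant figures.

0.118 W

Since the resistors are in series they all carry the loop current I = V/R_total; the power in any one is I²R.
R_total = 2.20 + 68.0 + 1.80 = 72.00 Ω
I = V / R_total = 3.00 / 72.00 = 0.04167 A
P_R2 = I² × R2 = (0.04167)² × 68.0 = 0.1181 W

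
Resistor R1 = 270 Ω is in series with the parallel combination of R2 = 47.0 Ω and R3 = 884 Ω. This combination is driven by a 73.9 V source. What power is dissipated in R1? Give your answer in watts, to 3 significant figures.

Reduce the parallel pair to R_p first; the network is then a simple series string.
R_p = (47.0×884)/(47.0+884) = 44.63 Ω
R_total = 270 + 44.63 = 314.6 Ω
I = V / R_total = 73.9 / 314.6 = 0.2349 A
R1 carries the full series current, so P = I²R.
P_R1 = (0.2349)² × 270 = 14.90 W

14.9 W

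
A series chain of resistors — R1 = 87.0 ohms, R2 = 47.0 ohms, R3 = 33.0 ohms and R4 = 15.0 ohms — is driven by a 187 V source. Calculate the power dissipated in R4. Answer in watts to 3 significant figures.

15.8 W

Every series element carries the same I. Get I from the total resistance, then P = I² × R4.
R_total = 87.0 + 47.0 + 33.0 + 15.0 = 182.0 Ω
I = V / R_total = 187 / 182.0 = 1.027 A
P_R4 = I² × R4 = (1.027)² × 15.0 = 15.84 W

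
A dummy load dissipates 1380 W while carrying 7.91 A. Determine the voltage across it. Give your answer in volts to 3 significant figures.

The two known quantities fix the third via V = P / I.
V = 1380 / 7.910 = 174.5 V

174 V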